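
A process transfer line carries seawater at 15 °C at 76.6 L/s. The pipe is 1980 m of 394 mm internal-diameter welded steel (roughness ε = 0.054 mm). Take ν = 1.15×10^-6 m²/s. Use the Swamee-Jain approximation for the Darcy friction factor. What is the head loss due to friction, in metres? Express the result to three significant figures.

V = 4Q/(πD²) = 4·0.0766/(π·0.394²) = 0.6283 m/s
Re = VD/ν = 0.6283·0.394/1.15×10^-6 = 2.15×10^5 → turbulent
ε/D = 0.054/394 = 1.37×10^-4
Swamee-Jain: f = 0.01650
h_f = f(L/D)V²/(2g) = 0.01650·(1980/0.394)·0.6283²/(2·9.81) = 1.668 m

h_f ≈ 1.67 m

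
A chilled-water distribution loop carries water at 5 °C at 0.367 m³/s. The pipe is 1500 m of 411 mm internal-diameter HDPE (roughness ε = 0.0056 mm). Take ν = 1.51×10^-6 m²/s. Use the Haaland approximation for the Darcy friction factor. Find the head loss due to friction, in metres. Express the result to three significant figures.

h_f ≈ 17.6 m

V = 4Q/(πD²) = 4·0.367/(π·0.411²) = 2.766 m/s
Re = VD/ν = 2.766·0.411/1.51×10^-6 = 7.53×10^5 → turbulent
ε/D = 0.0056/411 = 1.36×10^-5
Haaland: f = 0.01237
h_f = f(L/D)V²/(2g) = 0.01237·(1500/0.411)·2.766²/(2·9.81) = 17.60 m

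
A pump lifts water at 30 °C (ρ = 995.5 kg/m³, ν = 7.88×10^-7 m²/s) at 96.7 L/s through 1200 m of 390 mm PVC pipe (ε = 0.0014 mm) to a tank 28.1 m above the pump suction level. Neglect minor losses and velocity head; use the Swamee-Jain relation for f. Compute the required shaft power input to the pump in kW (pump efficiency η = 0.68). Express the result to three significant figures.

V = 4Q/(πD²) = 0.8095 m/s; Re = 4.01×10^5; ε/D = 3.59×10^-6; f = 0.01368
h_f = f(L/D)V²/2g = 1.405 m
Total head H = z + h_f = 28.1 + 1.405 = 29.51 m
P_hyd = ρgQH = 995.5·9.81·0.0967·29.51 = 27.86 kW
P_shaft = P_hyd/η = 27.86/0.68 = 40.98 kW

P_shaft ≈ 41.0 kW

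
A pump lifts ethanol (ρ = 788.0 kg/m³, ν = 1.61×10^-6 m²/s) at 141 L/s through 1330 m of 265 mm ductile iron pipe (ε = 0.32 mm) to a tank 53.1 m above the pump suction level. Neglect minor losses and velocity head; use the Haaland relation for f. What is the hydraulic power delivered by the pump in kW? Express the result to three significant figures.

P_hyd ≈ 96.4 kW

V = 4Q/(πD²) = 2.556 m/s; Re = 4.21×10^5; ε/D = 0.00121; f = 0.02115
h_f = f(L/D)V²/2g = 35.36 m
Total head H = z + h_f = 53.1 + 35.36 = 88.46 m
P_hyd = ρgQH = 788.0·9.81·0.141·88.46 = 96.42 kW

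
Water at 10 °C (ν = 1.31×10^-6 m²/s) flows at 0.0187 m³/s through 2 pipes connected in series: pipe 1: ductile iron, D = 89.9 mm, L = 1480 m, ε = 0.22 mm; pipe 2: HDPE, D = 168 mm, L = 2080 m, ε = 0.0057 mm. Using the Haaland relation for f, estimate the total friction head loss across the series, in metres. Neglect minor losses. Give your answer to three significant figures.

H ≈ 193 m

Pipe 1: V = 2.946 m/s, Re = 2.02×10^5, ε/D = 0.00245, f = 0.02546, h_1 = f(L/D)V²/2g = 185.4 m
Pipe 2: V = 0.8436 m/s, Re = 1.08×10^5, ε/D = 3.39×10^-5, f = 0.01768, h_2 = f(L/D)V²/2g = 7.939 m
Series → Q common, losses add: H = Σh = 193.3 m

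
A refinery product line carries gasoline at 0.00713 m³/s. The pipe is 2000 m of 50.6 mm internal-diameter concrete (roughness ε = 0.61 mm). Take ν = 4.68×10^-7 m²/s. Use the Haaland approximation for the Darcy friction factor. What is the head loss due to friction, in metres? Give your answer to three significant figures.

V = 4Q/(πD²) = 4·0.00713/(π·0.0506²) = 3.546 m/s
Re = VD/ν = 3.546·0.0506/4.68×10^-7 = 3.83×10^5 → turbulent
ε/D = 0.61/50.6 = 0.0121
Haaland: f = 0.04063
h_f = f(L/D)V²/(2g) = 0.04063·(2000/0.0506)·3.546²/(2·9.81) = 1029 m

h_f ≈ 1030 m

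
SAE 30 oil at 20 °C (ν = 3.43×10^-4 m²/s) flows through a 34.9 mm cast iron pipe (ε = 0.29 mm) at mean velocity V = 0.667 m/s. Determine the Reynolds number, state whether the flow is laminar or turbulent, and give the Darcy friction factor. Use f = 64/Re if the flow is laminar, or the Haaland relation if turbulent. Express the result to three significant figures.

Re = VD/ν = 0.6670·0.0349/3.43×10^-4 = 67.9
Re < 2300 → laminar → f = 64/Re = 0.9430

Re ≈ 67.9; laminar; f = 64/Re ≈ 0.943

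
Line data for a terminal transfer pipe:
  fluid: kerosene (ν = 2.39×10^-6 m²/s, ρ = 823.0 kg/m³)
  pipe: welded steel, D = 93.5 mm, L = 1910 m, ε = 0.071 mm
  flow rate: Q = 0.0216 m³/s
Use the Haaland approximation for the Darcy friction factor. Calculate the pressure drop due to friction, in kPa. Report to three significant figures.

Δp ≈ 1720 kPa

V = 4Q/(πD²) = 4·0.0216/(π·0.0935²) = 3.146 m/s
Re = VD/ν = 3.146·0.0935/2.39×10^-6 = 1.23×10^5 → turbulent
ε/D = 0.071/93.5 = 7.59×10^-4
Haaland: f = 0.02067
h_f = f(L/D)V²/(2g) = 0.02067·(1910/0.0935)·3.146²/(2·9.81) = 213.0 m
Δp = ρg·h_f = 823.0·9.81·213.0 = 1720 kPa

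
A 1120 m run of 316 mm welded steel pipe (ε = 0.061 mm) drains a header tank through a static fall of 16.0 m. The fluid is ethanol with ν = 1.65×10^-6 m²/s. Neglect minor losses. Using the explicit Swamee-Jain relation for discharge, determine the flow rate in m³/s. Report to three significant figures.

Swamee-Jain (Type II): Q = -0.965·√(gD⁵h_f/L)·ln[ε/(3.7D) + √(3.17ν²L/(gD³h_f))]
√(gD⁵h_f/L) = √(9.81·0.316⁵·16.0/1120) = 0.02101
ε/(3.7D) = 5.22×10^-5; √(3.17ν²L/(gD³h_f)) = 4.42×10^-5
Q = -0.965·0.02101·ln(9.635×10^-5) = 0.1875 m³/s
Check: V = 2.39 m/s, Re = 4.58×10^5, f = 0.01557, h_f = 16.1 m ≈ 16.0 m ✓

Q ≈ 0.188 m³/s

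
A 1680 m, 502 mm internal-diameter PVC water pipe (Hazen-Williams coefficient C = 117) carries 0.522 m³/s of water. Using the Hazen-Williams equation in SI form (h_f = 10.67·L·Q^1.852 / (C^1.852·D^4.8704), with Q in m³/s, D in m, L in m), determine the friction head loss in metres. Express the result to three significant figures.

h_f = 10.67·1680·0.522^1.852 / (117^1.852·0.502^4.8704) = 22.80 m

h_f ≈ 22.8 m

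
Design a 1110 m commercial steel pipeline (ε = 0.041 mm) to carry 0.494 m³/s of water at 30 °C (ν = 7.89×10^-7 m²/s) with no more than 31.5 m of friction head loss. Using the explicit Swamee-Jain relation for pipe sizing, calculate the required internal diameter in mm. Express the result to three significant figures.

D ≈ 394 mm

Swamee-Jain (Type III): D = 0.66·[ε^1.25·(LQ²/(gh_f))^4.75 + ν·Q^9.4·(L/(gh_f))^5.2]^0.04
LQ²/(gh_f) = 0.8766; L/(gh_f) = 3.592
Term 1 = ε^1.25·(…)^4.75 = 1.75×10^-6; Term 2 = ν·Q^9.4·(…)^5.2 = 8.05×10^-7
D = 0.66·(1.75×10^-6 + 8.05×10^-7)^0.04 = 0.3943 m = 394 mm
Check: V = 4.04 m/s, Re = 2.02×10^6, f = 0.01294, h_f = 30.4 m ≈ 31.5 m ✓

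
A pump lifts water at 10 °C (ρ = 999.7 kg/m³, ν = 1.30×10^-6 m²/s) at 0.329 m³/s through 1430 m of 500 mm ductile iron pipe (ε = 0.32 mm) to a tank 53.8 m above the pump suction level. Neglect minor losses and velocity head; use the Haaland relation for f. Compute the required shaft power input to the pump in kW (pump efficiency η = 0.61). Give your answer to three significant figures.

V = 4Q/(πD²) = 1.676 m/s; Re = 6.44×10^5; ε/D = 6.40×10^-4; f = 0.01826
h_f = f(L/D)V²/2g = 7.473 m
Total head H = z + h_f = 53.8 + 7.473 = 61.27 m
P_hyd = ρgQH = 999.7·9.81·0.329·61.27 = 197.7 kW
P_shaft = P_hyd/η = 197.7/0.61 = 324.1 kW

P_shaft ≈ 324 kW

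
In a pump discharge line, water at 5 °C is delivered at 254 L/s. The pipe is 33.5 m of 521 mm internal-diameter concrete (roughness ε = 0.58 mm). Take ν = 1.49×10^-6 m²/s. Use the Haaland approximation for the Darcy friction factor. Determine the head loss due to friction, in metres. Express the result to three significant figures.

h_f ≈ 0.0967 m

V = 4Q/(πD²) = 4·0.254/(π·0.521²) = 1.191 m/s
Re = VD/ν = 1.191·0.521/1.49×10^-6 = 4.17×10^5 → turbulent
ε/D = 0.58/521 = 0.00111
Haaland: f = 0.02078
h_f = f(L/D)V²/(2g) = 0.02078·(33.5/0.521)·1.191²/(2·9.81) = 0.09665 m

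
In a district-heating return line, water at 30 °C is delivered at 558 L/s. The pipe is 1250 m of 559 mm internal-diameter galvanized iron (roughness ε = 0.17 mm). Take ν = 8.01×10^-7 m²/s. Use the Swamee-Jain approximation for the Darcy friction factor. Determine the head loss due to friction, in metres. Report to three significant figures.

h_f ≈ 9.15 m

V = 4Q/(πD²) = 4·0.558/(π·0.559²) = 2.274 m/s
Re = VD/ν = 2.274·0.559/8.01×10^-7 = 1.59×10^6 → turbulent
ε/D = 0.17/559 = 3.04×10^-4
Swamee-Jain: f = 0.01553
h_f = f(L/D)V²/(2g) = 0.01553·(1250/0.559)·2.274²/(2·9.81) = 9.151 m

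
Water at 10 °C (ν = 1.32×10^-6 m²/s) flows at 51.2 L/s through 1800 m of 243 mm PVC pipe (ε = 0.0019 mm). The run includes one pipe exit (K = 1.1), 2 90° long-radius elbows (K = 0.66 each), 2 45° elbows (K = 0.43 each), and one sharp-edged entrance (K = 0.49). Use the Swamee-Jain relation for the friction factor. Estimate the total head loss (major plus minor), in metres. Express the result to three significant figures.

H_L ≈ 7.39 m

V = 4Q/(πD²) = 1.104 m/s; V²/2g = 0.06212 m
Re = 2.03×10^5, ε/D = 7.82×10^-6 → f = 0.01556 (Swamee-Jain)
Major: h_f = f(L/D)·V²/2g = 0.01556·7407·0.06212 = 7.158 m
Minor: ΣK = 3.77; h_m = ΣK·V²/2g = 0.2342 m
Total H_L = 7.158 + 0.2342 = 7.392 m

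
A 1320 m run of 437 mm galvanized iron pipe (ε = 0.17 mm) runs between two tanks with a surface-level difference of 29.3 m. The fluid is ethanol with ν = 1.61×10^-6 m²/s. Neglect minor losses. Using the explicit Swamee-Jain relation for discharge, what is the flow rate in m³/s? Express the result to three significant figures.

Q ≈ 0.510 m³/s

Swamee-Jain (Type II): Q = -0.965·√(gD⁵h_f/L)·ln[ε/(3.7D) + √(3.17ν²L/(gD³h_f))]
√(gD⁵h_f/L) = √(9.81·0.437⁵·29.3/1320) = 0.05891
ε/(3.7D) = 1.05×10^-4; √(3.17ν²L/(gD³h_f)) = 2.13×10^-5
Q = -0.965·0.05891·ln(1.264×10^-4) = 0.5103 m³/s
Check: V = 3.40 m/s, Re = 9.23×10^5, f = 0.01655, h_f = 29.5 m ≈ 29.3 m ✓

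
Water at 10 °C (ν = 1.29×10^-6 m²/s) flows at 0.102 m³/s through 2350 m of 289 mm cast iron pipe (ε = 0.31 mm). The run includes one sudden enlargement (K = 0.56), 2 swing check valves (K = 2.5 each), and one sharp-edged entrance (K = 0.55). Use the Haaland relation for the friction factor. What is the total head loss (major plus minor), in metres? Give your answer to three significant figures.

V = 4Q/(πD²) = 1.555 m/s; V²/2g = 0.1232 m
Re = 3.48×10^5, ε/D = 0.00107 → f = 0.02072 (Haaland)
Major: h_f = f(L/D)·V²/2g = 0.02072·8131·0.1232 = 20.76 m
Minor: ΣK = 6.11; h_m = ΣK·V²/2g = 0.7530 m
Total H_L = 20.76 + 0.7530 = 21.51 m

H_L ≈ 21.5 m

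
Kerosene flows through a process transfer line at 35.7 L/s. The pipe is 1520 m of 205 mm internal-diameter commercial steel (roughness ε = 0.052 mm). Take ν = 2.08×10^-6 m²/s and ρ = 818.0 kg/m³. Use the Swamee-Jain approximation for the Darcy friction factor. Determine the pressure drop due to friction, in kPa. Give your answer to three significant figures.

V = 4Q/(πD²) = 4·0.0357/(π·0.205²) = 1.082 m/s
Re = VD/ν = 1.082·0.205/2.08×10^-6 = 1.07×10^5 → turbulent
ε/D = 0.052/205 = 2.54×10^-4
Swamee-Jain: f = 0.01908
h_f = f(L/D)V²/(2g) = 0.01908·(1520/0.205)·1.082²/(2·9.81) = 8.435 m
Δp = ρg·h_f = 818.0·9.81·8.435 = 67.69 kPa

Δp ≈ 67.7 kPa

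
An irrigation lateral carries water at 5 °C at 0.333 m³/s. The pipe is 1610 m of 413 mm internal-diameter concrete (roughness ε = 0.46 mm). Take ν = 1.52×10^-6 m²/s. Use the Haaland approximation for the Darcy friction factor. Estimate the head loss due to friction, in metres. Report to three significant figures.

V = 4Q/(πD²) = 4·0.333/(π·0.413²) = 2.486 m/s
Re = VD/ν = 2.486·0.413/1.52×10^-6 = 6.75×10^5 → turbulent
ε/D = 0.46/413 = 0.00111
Haaland: f = 0.02056
h_f = f(L/D)V²/(2g) = 0.02056·(1610/0.413)·2.486²/(2·9.81) = 25.25 m

h_f ≈ 25.2 m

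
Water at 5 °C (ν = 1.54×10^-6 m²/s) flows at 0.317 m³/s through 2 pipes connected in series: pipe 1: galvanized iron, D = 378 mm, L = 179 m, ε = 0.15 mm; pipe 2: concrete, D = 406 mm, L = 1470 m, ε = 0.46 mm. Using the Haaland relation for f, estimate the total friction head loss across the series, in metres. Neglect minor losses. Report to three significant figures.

H ≈ 26.1 m

Pipe 1: V = 2.825 m/s, Re = 6.93×10^5, ε/D = 3.97×10^-4, f = 0.01663, h_1 = f(L/D)V²/2g = 3.203 m
Pipe 2: V = 2.449 m/s, Re = 6.46×10^5, ε/D = 0.00113, f = 0.02066, h_2 = f(L/D)V²/2g = 22.86 m
Series → Q common, losses add: H = Σh = 26.06 m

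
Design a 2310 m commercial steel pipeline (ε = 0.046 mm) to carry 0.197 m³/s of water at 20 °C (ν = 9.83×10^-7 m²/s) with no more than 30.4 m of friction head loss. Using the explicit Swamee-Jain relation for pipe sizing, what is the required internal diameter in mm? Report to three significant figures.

Swamee-Jain (Type III): D = 0.66·[ε^1.25·(LQ²/(gh_f))^4.75 + ν·Q^9.4·(L/(gh_f))^5.2]^0.04
LQ²/(gh_f) = 0.3006; L/(gh_f) = 7.746
Term 1 = ε^1.25·(…)^4.75 = 1.26×10^-8; Term 2 = ν·Q^9.4·(…)^5.2 = 9.63×10^-9
D = 0.66·(1.26×10^-8 + 9.63×10^-9)^0.04 = 0.3261 m = 326 mm
Check: V = 2.36 m/s, Re = 7.82×10^5, f = 0.01433, h_f = 28.8 m ≈ 30.4 m ✓

D ≈ 326 mm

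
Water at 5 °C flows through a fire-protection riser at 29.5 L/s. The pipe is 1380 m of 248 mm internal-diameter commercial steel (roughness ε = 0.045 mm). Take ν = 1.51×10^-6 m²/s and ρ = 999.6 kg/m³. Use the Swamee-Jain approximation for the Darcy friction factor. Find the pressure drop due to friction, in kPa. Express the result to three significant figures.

Δp ≈ 19.6 kPa

V = 4Q/(πD²) = 4·0.0295/(π·0.248²) = 0.6107 m/s
Re = VD/ν = 0.6107·0.248/1.51×10^-6 = 1.00×10^5 → turbulent
ε/D = 0.045/248 = 1.81×10^-4
Swamee-Jain: f = 0.01889
h_f = f(L/D)V²/(2g) = 0.01889·(1380/0.248)·0.6107²/(2·9.81) = 1.998 m
Δp = ρg·h_f = 999.6·9.81·1.998 = 19.59 kPa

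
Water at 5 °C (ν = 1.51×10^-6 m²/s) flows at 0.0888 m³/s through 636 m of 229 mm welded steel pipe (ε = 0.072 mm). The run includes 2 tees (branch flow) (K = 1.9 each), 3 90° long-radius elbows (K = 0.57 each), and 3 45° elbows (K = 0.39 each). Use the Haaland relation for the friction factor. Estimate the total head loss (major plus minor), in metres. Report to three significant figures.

H_L ≈ 12.6 m

V = 4Q/(πD²) = 2.156 m/s; V²/2g = 0.2369 m
Re = 3.27×10^5, ε/D = 3.14×10^-4 → f = 0.01678 (Haaland)
Major: h_f = f(L/D)·V²/2g = 0.01678·2777·0.2369 = 11.04 m
Minor: ΣK = 6.68; h_m = ΣK·V²/2g = 1.583 m
Total H_L = 11.04 + 1.583 = 12.62 m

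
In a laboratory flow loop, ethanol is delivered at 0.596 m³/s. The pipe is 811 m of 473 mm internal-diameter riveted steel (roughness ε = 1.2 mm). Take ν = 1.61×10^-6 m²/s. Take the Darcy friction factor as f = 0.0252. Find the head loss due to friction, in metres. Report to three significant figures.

V = 4Q/(πD²) = 4·0.596/(π·0.473²) = 3.392 m/s
h_f = f(L/D)V²/(2g) = 0.02520·(811/0.473)·3.392²/(2·9.81) = 25.34 m

h_f ≈ 25.3 m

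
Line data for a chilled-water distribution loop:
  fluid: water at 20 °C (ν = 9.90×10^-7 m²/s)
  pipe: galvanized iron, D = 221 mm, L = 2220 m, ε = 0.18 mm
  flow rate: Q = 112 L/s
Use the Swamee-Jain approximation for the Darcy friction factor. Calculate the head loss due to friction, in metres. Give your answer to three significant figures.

V = 4Q/(πD²) = 4·0.112/(π·0.221²) = 2.920 m/s
Re = VD/ν = 2.920·0.221/9.90×10^-7 = 6.52×10^5 → turbulent
ε/D = 0.18/221 = 8.14×10^-4
Swamee-Jain: f = 0.01934
h_f = f(L/D)V²/(2g) = 0.01934·(2220/0.221)·2.920²/(2·9.81) = 84.40 m

h_f ≈ 84.4 m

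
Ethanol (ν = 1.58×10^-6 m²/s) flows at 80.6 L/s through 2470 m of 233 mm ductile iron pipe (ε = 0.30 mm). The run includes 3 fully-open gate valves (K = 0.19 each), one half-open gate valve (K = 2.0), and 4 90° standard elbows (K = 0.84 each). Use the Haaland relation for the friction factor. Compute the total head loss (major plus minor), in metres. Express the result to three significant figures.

H_L ≈ 43.0 m

V = 4Q/(πD²) = 1.890 m/s; V²/2g = 0.1821 m
Re = 2.79×10^5, ε/D = 0.00129 → f = 0.02171 (Haaland)
Major: h_f = f(L/D)·V²/2g = 0.02171·10601·0.1821 = 41.92 m
Minor: ΣK = 5.93; h_m = ΣK·V²/2g = 1.080 m
Total H_L = 41.92 + 1.080 = 43.00 m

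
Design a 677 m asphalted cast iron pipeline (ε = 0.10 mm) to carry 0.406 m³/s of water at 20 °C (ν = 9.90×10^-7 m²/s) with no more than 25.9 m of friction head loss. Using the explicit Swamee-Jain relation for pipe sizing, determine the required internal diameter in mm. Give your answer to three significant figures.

D ≈ 358 mm

Swamee-Jain (Type III): D = 0.66·[ε^1.25·(LQ²/(gh_f))^4.75 + ν·Q^9.4·(L/(gh_f))^5.2]^0.04
LQ²/(gh_f) = 0.4392; L/(gh_f) = 2.665
Term 1 = ε^1.25·(…)^4.75 = 2.01×10^-7; Term 2 = ν·Q^9.4·(…)^5.2 = 3.38×10^-8
D = 0.66·(2.01×10^-7 + 3.38×10^-8)^0.04 = 0.3584 m = 358 mm
Check: V = 4.02 m/s, Re = 1.46×10^6, f = 0.01534, h_f = 23.9 m ≈ 25.9 m ✓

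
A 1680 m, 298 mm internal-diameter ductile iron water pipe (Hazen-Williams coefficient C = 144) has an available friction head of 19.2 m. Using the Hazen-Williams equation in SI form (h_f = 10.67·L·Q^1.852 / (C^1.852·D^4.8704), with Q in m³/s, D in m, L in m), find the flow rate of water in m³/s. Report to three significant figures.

Rearranging: Q = [h_f·C^1.852·D^4.8704 / (10.67·L)]^(1/1.852)
Q = [19.2·144^1.852·0.298^4.8704 / (10.67·1680)]^0.540 = 0.1486 m³/s

Q ≈ 0.149 m³/s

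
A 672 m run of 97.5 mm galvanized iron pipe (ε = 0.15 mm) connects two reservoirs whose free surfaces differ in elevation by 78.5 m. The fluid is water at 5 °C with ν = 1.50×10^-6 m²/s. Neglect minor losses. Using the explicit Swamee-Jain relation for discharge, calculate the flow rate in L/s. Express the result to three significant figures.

Q ≈ 23.3 L/s

Swamee-Jain (Type II): Q = -0.965·√(gD⁵h_f/L)·ln[ε/(3.7D) + √(3.17ν²L/(gD³h_f))]
√(gD⁵h_f/L) = √(9.81·0.0975⁵·78.5/672) = 0.003178
ε/(3.7D) = 4.16×10^-4; √(3.17ν²L/(gD³h_f)) = 8.19×10^-5
Q = -0.965·0.003178·ln(4.977×10^-4) = 0.02332 m³/s
Check: V = 3.12 m/s, Re = 2.03×10^5, f = 0.02308, h_f = 79.1 m ≈ 78.5 m ✓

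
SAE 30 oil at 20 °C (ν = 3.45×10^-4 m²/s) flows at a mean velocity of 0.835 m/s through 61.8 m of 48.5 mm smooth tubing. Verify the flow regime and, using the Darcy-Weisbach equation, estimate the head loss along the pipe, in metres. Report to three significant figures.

h_f ≈ 24.7 m

Re = VD/ν = 0.835·0.04850/3.45×10^-4 = 117 → laminar (Re < 2300)
f = 64/Re = 0.5452
h_f = f(L/D)V²/(2g) = 0.5452·(61.8/0.04850)·0.835²/(2·9.81) = 24.69 m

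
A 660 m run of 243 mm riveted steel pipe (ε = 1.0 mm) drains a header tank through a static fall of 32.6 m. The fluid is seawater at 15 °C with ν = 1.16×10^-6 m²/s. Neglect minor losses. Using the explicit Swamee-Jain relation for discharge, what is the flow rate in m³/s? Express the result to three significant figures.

Q ≈ 0.133 m³/s

Swamee-Jain (Type II): Q = -0.965·√(gD⁵h_f/L)·ln[ε/(3.7D) + √(3.17ν²L/(gD³h_f))]
√(gD⁵h_f/L) = √(9.81·0.243⁵·32.6/660) = 0.02026
ε/(3.7D) = 0.00111; √(3.17ν²L/(gD³h_f)) = 2.48×10^-5
Q = -0.965·0.02026·ln(0.001137) = 0.1326 m³/s
Check: V = 2.86 m/s, Re = 5.99×10^5, f = 0.02893, h_f = 32.7 m ≈ 32.6 m ✓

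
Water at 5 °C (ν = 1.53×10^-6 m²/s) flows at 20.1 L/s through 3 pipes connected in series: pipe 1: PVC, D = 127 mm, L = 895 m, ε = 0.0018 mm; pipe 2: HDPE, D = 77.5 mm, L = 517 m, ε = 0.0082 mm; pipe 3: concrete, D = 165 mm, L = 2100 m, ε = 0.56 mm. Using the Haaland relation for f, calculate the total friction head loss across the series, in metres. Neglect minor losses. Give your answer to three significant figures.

Pipe 1: V = 1.587 m/s, Re = 1.32×10^5, ε/D = 1.42×10^-5, f = 0.01691, h_1 = f(L/D)V²/2g = 15.29 m
Pipe 2: V = 4.261 m/s, Re = 2.16×10^5, ε/D = 1.06×10^-4, f = 0.01604, h_2 = f(L/D)V²/2g = 98.99 m
Pipe 3: V = 0.9400 m/s, Re = 1.01×10^5, ε/D = 0.00339, f = 0.02822, h_3 = f(L/D)V²/2g = 16.18 m
Series → Q common, losses add: H = Σh = 130.5 m

H ≈ 130 m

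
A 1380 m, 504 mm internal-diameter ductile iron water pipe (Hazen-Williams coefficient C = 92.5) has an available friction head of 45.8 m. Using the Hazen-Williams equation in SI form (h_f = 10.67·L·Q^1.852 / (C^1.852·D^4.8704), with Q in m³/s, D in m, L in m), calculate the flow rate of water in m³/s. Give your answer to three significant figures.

Rearranging: Q = [h_f·C^1.852·D^4.8704 / (10.67·L)]^(1/1.852)
Q = [45.8·92.5^1.852·0.504^4.8704 / (10.67·1380)]^0.540 = 0.6758 m³/s

Q ≈ 0.676 m³/s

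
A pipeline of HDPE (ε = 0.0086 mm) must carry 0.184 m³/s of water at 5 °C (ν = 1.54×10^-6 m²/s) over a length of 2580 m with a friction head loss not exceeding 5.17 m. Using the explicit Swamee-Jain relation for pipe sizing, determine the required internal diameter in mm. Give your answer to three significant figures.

D ≈ 464 mm

Swamee-Jain (Type III): D = 0.66·[ε^1.25·(LQ²/(gh_f))^4.75 + ν·Q^9.4·(L/(gh_f))^5.2]^0.04
LQ²/(gh_f) = 1.722; L/(gh_f) = 50.87
Term 1 = ε^1.25·(…)^4.75 = 6.16×10^-6; Term 2 = ν·Q^9.4·(…)^5.2 = 1.41×10^-4
D = 0.66·(6.16×10^-6 + 1.41×10^-4)^0.04 = 0.4638 m = 464 mm
Check: V = 1.09 m/s, Re = 3.28×10^5, f = 0.01436, h_f = 4.83 m ≈ 5.17 m ✓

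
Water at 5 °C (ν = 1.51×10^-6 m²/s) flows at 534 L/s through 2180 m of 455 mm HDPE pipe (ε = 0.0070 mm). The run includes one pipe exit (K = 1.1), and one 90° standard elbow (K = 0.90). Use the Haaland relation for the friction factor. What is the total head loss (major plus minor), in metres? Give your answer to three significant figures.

V = 4Q/(πD²) = 3.284 m/s; V²/2g = 0.5497 m
Re = 9.90×10^5, ε/D = 1.54×10^-5 → f = 0.01189 (Haaland)
Major: h_f = f(L/D)·V²/2g = 0.01189·4791·0.5497 = 31.32 m
Minor: ΣK = 2.00; h_m = ΣK·V²/2g = 1.099 m
Total H_L = 31.32 + 1.099 = 32.42 m

H_L ≈ 32.4 m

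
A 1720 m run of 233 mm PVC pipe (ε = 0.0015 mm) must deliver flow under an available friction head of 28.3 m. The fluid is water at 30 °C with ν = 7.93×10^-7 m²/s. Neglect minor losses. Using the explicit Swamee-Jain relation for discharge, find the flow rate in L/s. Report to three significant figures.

Q ≈ 105 L/s

Swamee-Jain (Type II): Q = -0.965·√(gD⁵h_f/L)·ln[ε/(3.7D) + √(3.17ν²L/(gD³h_f))]
√(gD⁵h_f/L) = √(9.81·0.233⁵·28.3/1720) = 0.01053
ε/(3.7D) = 1.74×10^-6; √(3.17ν²L/(gD³h_f)) = 3.12×10^-5
Q = -0.965·0.01053·ln(3.299×10^-5) = 0.1048 m³/s
Check: V = 2.46 m/s, Re = 7.22×10^5, f = 0.01240, h_f = 28.2 m ≈ 28.3 m ✓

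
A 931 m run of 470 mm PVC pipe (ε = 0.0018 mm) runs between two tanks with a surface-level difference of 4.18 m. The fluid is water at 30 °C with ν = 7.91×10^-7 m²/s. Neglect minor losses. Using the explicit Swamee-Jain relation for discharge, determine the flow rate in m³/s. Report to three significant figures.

Q ≈ 0.329 m³/s

Swamee-Jain (Type II): Q = -0.965·√(gD⁵h_f/L)·ln[ε/(3.7D) + √(3.17ν²L/(gD³h_f))]
√(gD⁵h_f/L) = √(9.81·0.470⁵·4.18/931) = 0.03178
ε/(3.7D) = 1.04×10^-6; √(3.17ν²L/(gD³h_f)) = 2.08×10^-5
Q = -0.965·0.03178·ln(2.186×10^-5) = 0.3291 m³/s
Check: V = 1.90 m/s, Re = 1.13×10^6, f = 0.01148, h_f = 4.17 m ≈ 4.18 m ✓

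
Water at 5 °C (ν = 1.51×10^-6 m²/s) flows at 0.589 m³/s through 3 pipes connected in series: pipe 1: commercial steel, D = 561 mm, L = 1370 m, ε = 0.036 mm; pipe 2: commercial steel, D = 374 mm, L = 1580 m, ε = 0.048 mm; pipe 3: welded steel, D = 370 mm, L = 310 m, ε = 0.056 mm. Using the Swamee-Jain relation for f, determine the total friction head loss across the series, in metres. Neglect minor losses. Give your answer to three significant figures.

Pipe 1: V = 2.383 m/s, Re = 8.85×10^5, ε/D = 6.42×10^-5, f = 0.01310, h_1 = f(L/D)V²/2g = 9.260 m
Pipe 2: V = 5.361 m/s, Re = 1.33×10^6, ε/D = 1.28×10^-4, f = 0.01364, h_2 = f(L/D)V²/2g = 84.44 m
Pipe 3: V = 5.478 m/s, Re = 1.34×10^6, ε/D = 1.51×10^-4, f = 0.01395, h_3 = f(L/D)V²/2g = 17.88 m
Series → Q common, losses add: H = Σh = 111.6 m

H ≈ 112 m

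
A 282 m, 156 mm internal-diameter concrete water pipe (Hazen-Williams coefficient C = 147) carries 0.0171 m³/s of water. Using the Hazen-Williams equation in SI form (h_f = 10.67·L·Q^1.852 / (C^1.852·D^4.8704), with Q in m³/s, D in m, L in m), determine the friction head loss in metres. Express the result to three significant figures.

h_f ≈ 1.32 m

h_f = 10.67·282·0.0171^1.852 / (147^1.852·0.156^4.8704) = 1.324 m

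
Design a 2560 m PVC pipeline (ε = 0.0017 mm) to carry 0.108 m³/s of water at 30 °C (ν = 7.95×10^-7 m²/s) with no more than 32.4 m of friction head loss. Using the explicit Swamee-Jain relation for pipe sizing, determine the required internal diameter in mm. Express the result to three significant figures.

D ≈ 252 mm

Swamee-Jain (Type III): D = 0.66·[ε^1.25·(LQ²/(gh_f))^4.75 + ν·Q^9.4·(L/(gh_f))^5.2]^0.04
LQ²/(gh_f) = 0.09394; L/(gh_f) = 8.054
Term 1 = ε^1.25·(…)^4.75 = 8.11×10^-13; Term 2 = ν·Q^9.4·(…)^5.2 = 3.36×10^-11
D = 0.66·(8.11×10^-13 + 3.36×10^-11)^0.04 = 0.2518 m = 252 mm
Check: V = 2.17 m/s, Re = 6.87×10^5, f = 0.01251, h_f = 30.5 m ≈ 32.4 m ✓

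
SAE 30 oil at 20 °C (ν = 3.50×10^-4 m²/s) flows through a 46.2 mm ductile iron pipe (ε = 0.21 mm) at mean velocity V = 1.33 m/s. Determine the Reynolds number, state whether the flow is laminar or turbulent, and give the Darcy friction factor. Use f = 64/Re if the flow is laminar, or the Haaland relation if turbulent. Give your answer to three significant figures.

Re ≈ 176; laminar; f = 64/Re ≈ 0.365

Re = VD/ν = 1.330·0.0462/3.50×10^-4 = 176
Re < 2300 → laminar → f = 64/Re = 0.3645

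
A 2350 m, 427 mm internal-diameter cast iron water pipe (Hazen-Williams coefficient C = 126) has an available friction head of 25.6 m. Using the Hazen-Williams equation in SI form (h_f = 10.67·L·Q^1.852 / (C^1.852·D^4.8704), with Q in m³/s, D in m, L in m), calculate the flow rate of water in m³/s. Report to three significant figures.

Rearranging: Q = [h_f·C^1.852·D^4.8704 / (10.67·L)]^(1/1.852)
Q = [25.6·126^1.852·0.427^4.8704 / (10.67·2350)]^0.540 = 0.3262 m³/s

Q ≈ 0.326 m³/s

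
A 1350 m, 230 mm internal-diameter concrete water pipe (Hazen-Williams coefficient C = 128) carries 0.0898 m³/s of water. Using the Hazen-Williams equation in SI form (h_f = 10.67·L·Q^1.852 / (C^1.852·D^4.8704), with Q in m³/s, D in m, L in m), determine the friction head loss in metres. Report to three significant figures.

h_f = 10.67·1350·0.0898^1.852 / (128^1.852·0.230^4.8704) = 26.67 m

h_f ≈ 26.7 m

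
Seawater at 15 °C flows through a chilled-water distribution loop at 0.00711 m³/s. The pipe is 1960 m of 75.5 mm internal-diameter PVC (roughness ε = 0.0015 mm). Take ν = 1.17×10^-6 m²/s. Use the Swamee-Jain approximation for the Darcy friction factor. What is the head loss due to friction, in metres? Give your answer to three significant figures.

h_f ≈ 59.7 m

V = 4Q/(πD²) = 4·0.00711/(π·0.0755²) = 1.588 m/s
Re = VD/ν = 1.588·0.0755/1.17×10^-6 = 1.02×10^5 → turbulent
ε/D = 0.0015/75.5 = 1.99×10^-5
Swamee-Jain: f = 0.01789
h_f = f(L/D)V²/(2g) = 0.01789·(1960/0.0755)·1.588²/(2·9.81) = 59.72 m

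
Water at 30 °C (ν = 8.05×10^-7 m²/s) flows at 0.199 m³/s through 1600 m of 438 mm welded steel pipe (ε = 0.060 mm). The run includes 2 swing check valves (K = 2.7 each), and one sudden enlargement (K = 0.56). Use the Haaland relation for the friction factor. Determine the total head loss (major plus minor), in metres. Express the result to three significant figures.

V = 4Q/(πD²) = 1.321 m/s; V²/2g = 0.08891 m
Re = 7.19×10^5, ε/D = 1.37×10^-4 → f = 0.01419 (Haaland)
Major: h_f = f(L/D)·V²/2g = 0.01419·3653·0.08891 = 4.607 m
Minor: ΣK = 5.96; h_m = ΣK·V²/2g = 0.5299 m
Total H_L = 4.607 + 0.5299 = 5.137 m

H_L ≈ 5.14 m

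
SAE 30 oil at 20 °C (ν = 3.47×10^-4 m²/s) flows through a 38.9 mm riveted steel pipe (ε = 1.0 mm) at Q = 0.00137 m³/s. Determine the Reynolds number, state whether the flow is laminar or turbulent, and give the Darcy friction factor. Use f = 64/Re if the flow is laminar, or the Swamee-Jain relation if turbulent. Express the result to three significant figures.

V = 4Q/(πD²) = 1.153 m/s
Re = VD/ν = 1.153·0.0389/3.47×10^-4 = 129
Re < 2300 → laminar → f = 64/Re = 0.4953

Re ≈ 129; laminar; f = 64/Re ≈ 0.495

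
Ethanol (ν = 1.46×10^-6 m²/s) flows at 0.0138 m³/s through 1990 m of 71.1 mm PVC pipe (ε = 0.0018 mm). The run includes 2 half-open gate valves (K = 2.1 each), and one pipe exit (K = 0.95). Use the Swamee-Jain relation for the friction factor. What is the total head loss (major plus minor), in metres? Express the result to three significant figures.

V = 4Q/(πD²) = 3.476 m/s; V²/2g = 0.6157 m
Re = 1.69×10^5, ε/D = 2.53×10^-5 → f = 0.01626 (Swamee-Jain)
Major: h_f = f(L/D)·V²/2g = 0.01626·27989·0.6157 = 280.2 m
Minor: ΣK = 5.15; h_m = ΣK·V²/2g = 3.171 m
Total H_L = 280.2 + 3.171 = 283.4 m

H_L ≈ 283 m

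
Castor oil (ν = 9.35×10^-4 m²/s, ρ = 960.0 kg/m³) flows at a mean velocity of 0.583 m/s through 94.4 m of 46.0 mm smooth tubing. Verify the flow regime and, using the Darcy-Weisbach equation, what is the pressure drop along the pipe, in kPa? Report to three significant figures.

Δp ≈ 747 kPa

Re = VD/ν = 0.583·0.04600/9.35×10^-4 = 28.7 → laminar (Re < 2300)
f = 64/Re = 2.231
h_f = f(L/D)V²/(2g) = 2.231·(94.4/0.04600)·0.583²/(2·9.81) = 79.33 m
Δp = ρg·h_f = 960.0·9.81·79.33 = 747.1 kPa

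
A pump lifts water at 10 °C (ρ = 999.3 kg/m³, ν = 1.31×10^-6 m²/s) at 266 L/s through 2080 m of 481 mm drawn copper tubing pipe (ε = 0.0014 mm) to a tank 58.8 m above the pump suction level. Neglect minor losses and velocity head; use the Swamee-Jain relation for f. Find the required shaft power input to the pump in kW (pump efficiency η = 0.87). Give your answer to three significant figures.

V = 4Q/(πD²) = 1.464 m/s; Re = 5.37×10^5; ε/D = 2.91×10^-6; f = 0.01297
h_f = f(L/D)V²/2g = 6.127 m
Total head H = z + h_f = 58.8 + 6.127 = 64.93 m
P_hyd = ρgQH = 999.3·9.81·0.266·64.93 = 169.3 kW
P_shaft = P_hyd/η = 169.3/0.87 = 194.6 kW

P_shaft ≈ 195 kW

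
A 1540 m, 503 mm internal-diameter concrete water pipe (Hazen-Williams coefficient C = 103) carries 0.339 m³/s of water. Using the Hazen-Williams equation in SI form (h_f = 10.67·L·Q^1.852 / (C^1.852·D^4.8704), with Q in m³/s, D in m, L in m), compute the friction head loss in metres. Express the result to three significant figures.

h_f = 10.67·1540·0.339^1.852 / (103^1.852·0.503^4.8704) = 11.78 m

h_f ≈ 11.8 m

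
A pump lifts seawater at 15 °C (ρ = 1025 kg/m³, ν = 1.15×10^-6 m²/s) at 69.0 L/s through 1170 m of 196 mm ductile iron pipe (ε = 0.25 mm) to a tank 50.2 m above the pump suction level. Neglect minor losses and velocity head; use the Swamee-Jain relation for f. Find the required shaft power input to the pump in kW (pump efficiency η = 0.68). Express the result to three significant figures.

V = 4Q/(πD²) = 2.287 m/s; Re = 3.90×10^5; ε/D = 0.00128; f = 0.02163
h_f = f(L/D)V²/2g = 34.41 m
Total head H = z + h_f = 50.2 + 34.41 = 84.61 m
P_hyd = ρgQH = 1025·9.81·0.0690·84.61 = 58.70 kW
P_shaft = P_hyd/η = 58.70/0.68 = 86.33 kW

P_shaft ≈ 86.3 kW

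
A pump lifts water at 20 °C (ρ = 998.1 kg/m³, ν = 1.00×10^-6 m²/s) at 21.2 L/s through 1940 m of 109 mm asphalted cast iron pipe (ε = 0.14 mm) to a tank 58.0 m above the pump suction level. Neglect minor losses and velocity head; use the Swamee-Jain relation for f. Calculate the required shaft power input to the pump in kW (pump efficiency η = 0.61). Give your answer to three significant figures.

V = 4Q/(πD²) = 2.272 m/s; Re = 2.48×10^5; ε/D = 0.00128; f = 0.02202
h_f = f(L/D)V²/2g = 103.1 m
Total head H = z + h_f = 58.0 + 103.1 = 161.1 m
P_hyd = ρgQH = 998.1·9.81·0.0212·161.1 = 33.45 kW
P_shaft = P_hyd/η = 33.45/0.61 = 54.83 kW

P_shaft ≈ 54.8 kW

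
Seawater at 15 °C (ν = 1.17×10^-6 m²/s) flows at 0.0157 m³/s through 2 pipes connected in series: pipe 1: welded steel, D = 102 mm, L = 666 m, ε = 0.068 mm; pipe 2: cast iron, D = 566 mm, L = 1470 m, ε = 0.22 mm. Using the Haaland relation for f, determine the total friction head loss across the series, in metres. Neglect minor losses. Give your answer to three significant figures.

H ≈ 24.3 m

Pipe 1: V = 1.921 m/s, Re = 1.68×10^5, ε/D = 6.67×10^-4, f = 0.01973, h_1 = f(L/D)V²/2g = 24.24 m
Pipe 2: V = 0.06240 m/s, Re = 3.02×10^4, ε/D = 3.89×10^-4, f = 0.02417, h_2 = f(L/D)V²/2g = 0.01246 m
Series → Q common, losses add: H = Σh = 24.26 m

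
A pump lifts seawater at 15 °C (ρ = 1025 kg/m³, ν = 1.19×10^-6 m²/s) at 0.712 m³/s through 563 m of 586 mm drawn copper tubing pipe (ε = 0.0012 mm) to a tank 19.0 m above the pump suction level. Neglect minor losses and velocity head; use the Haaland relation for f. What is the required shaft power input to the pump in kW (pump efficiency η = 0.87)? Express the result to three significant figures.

V = 4Q/(πD²) = 2.640 m/s; Re = 1.30×10^6; ε/D = 2.05×10^-6; f = 0.01113
h_f = f(L/D)V²/2g = 3.798 m
Total head H = z + h_f = 19.0 + 3.798 = 22.80 m
P_hyd = ρgQH = 1025·9.81·0.712·22.80 = 163.2 kW
P_shaft = P_hyd/η = 163.2/0.87 = 187.6 kW

P_shaft ≈ 188 kW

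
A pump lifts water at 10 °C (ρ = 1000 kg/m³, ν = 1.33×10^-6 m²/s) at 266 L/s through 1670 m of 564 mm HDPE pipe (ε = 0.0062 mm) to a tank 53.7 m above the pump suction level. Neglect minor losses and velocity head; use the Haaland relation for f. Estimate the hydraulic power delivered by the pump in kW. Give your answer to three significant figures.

P_hyd ≈ 146 kW

V = 4Q/(πD²) = 1.065 m/s; Re = 4.52×10^5; ε/D = 1.10×10^-5; f = 0.01342
h_f = f(L/D)V²/2g = 2.296 m
Total head H = z + h_f = 53.7 + 2.296 = 56.00 m
P_hyd = ρgQH = 1000·9.81·0.266·56.00 = 146.1 kW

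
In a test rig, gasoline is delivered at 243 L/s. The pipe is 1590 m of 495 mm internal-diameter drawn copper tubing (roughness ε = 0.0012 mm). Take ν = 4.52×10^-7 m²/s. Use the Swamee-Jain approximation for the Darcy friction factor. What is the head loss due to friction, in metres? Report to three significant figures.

h_f ≈ 2.89 m

V = 4Q/(πD²) = 4·0.243/(π·0.495²) = 1.263 m/s
Re = VD/ν = 1.263·0.495/4.52×10^-7 = 1.38×10^6 → turbulent
ε/D = 0.0012/495 = 2.42×10^-6
Swamee-Jain: f = 0.01107
h_f = f(L/D)V²/(2g) = 0.01107·(1590/0.495)·1.263²/(2·9.81) = 2.891 m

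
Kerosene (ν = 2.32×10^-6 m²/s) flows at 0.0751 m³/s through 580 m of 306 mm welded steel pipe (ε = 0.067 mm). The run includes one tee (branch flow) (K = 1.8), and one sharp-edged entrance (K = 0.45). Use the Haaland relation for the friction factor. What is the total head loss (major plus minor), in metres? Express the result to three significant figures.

V = 4Q/(πD²) = 1.021 m/s; V²/2g = 0.05315 m
Re = 1.35×10^5, ε/D = 2.19×10^-4 → f = 0.01796 (Haaland)
Major: h_f = f(L/D)·V²/2g = 0.01796·1895·0.05315 = 1.809 m
Minor: ΣK = 2.25; h_m = ΣK·V²/2g = 0.1196 m
Total H_L = 1.809 + 0.1196 = 1.929 m

H_L ≈ 1.93 m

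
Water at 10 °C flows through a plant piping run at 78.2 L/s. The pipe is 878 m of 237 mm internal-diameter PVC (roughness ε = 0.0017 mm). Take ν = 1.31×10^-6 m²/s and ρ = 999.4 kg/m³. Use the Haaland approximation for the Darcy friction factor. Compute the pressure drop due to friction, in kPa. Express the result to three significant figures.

V = 4Q/(πD²) = 4·0.0782/(π·0.237²) = 1.773 m/s
Re = VD/ν = 1.773·0.237/1.31×10^-6 = 3.21×10^5 → turbulent
ε/D = 0.0017/237 = 7.17×10^-6
Haaland: f = 0.01422
h_f = f(L/D)V²/(2g) = 0.01422·(878/0.237)·1.773²/(2·9.81) = 8.440 m
Δp = ρg·h_f = 999.4·9.81·8.440 = 82.74 kPa

Δp ≈ 82.7 kPa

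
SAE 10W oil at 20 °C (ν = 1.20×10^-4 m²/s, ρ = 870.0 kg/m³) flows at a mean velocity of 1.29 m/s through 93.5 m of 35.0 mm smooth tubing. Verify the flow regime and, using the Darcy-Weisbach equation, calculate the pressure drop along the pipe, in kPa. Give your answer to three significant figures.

Δp ≈ 329 kPa

Re = VD/ν = 1.29·0.03500/1.20×10^-4 = 376 → laminar (Re < 2300)
f = 64/Re = 0.1701
h_f = f(L/D)V²/(2g) = 0.1701·(93.5/0.03500)·1.29²/(2·9.81) = 38.54 m
Δp = ρg·h_f = 870.0·9.81·38.54 = 328.9 kPa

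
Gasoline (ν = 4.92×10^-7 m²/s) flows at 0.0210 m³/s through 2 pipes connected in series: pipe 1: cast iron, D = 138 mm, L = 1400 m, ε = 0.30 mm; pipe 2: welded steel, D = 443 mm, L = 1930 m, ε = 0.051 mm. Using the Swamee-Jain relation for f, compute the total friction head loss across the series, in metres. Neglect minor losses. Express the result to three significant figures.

H ≈ 25.1 m

Pipe 1: V = 1.404 m/s, Re = 3.94×10^5, ε/D = 0.00217, f = 0.02451, h_1 = f(L/D)V²/2g = 24.99 m
Pipe 2: V = 0.1362 m/s, Re = 1.23×10^5, ε/D = 1.15×10^-4, f = 0.01788, h_2 = f(L/D)V²/2g = 0.07369 m
Series → Q common, losses add: H = Σh = 25.06 m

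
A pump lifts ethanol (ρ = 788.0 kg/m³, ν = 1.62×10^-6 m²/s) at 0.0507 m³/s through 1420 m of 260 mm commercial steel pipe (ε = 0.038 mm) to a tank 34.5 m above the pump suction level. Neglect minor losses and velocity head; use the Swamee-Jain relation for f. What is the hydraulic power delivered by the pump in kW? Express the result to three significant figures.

V = 4Q/(πD²) = 0.9549 m/s; Re = 1.53×10^5; ε/D = 1.46×10^-4; f = 0.01743
h_f = f(L/D)V²/2g = 4.424 m
Total head H = z + h_f = 34.5 + 4.424 = 38.92 m
P_hyd = ρgQH = 788.0·9.81·0.0507·38.92 = 15.26 kW

P_hyd ≈ 15.3 kW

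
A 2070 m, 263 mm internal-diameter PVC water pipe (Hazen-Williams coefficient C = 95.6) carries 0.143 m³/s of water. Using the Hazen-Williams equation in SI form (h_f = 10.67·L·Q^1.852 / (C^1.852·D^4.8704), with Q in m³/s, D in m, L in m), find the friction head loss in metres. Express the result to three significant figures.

h_f ≈ 86.5 m

h_f = 10.67·2070·0.143^1.852 / (95.6^1.852·0.263^4.8704) = 86.51 m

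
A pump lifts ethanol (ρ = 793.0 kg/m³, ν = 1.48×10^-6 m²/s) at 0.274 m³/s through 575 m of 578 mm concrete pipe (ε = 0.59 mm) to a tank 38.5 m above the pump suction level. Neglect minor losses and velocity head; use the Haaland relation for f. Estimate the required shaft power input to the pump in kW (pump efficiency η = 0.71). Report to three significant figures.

V = 4Q/(πD²) = 1.044 m/s; Re = 4.08×10^5; ε/D = 0.00102; f = 0.02040
h_f = f(L/D)V²/2g = 1.128 m
Total head H = z + h_f = 38.5 + 1.128 = 39.63 m
P_hyd = ρgQH = 793.0·9.81·0.274·39.63 = 84.47 kW
P_shaft = P_hyd/η = 84.47/0.71 = 119.0 kW

P_shaft ≈ 119 kW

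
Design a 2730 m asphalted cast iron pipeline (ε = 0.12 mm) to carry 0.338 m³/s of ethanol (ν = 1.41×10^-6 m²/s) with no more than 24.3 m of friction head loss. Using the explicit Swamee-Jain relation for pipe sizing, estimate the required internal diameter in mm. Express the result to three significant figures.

Swamee-Jain (Type III): D = 0.66·[ε^1.25·(LQ²/(gh_f))^4.75 + ν·Q^9.4·(L/(gh_f))^5.2]^0.04
LQ²/(gh_f) = 1.308; L/(gh_f) = 11.45
Term 1 = ε^1.25·(…)^4.75 = 4.50×10^-5; Term 2 = ν·Q^9.4·(…)^5.2 = 1.69×10^-5
D = 0.66·(4.50×10^-5 + 1.69×10^-5)^0.04 = 0.4479 m = 448 mm
Check: V = 2.14 m/s, Re = 6.81×10^5, f = 0.01578, h_f = 22.6 m ≈ 24.3 m ✓

D ≈ 448 mm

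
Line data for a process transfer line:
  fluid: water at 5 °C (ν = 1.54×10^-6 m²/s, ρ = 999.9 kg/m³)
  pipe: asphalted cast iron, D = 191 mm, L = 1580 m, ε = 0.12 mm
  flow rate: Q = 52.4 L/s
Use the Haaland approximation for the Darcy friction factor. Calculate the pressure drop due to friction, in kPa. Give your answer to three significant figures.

Δp ≈ 264 kPa

V = 4Q/(πD²) = 4·0.0524/(π·0.191²) = 1.829 m/s
Re = VD/ν = 1.829·0.191/1.54×10^-6 = 2.27×10^5 → turbulent
ε/D = 0.12/191 = 6.28×10^-4
Haaland: f = 0.01911
h_f = f(L/D)V²/(2g) = 0.01911·(1580/0.191)·1.829²/(2·9.81) = 26.95 m
Δp = ρg·h_f = 999.9·9.81·26.95 = 264.3 kPa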